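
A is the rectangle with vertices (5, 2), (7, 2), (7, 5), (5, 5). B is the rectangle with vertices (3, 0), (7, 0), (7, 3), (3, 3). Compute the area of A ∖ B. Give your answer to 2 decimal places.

|A∩B|: x∈[5,7], y∈[2,3] → 2·1 = 2.
|A| = 6.
|A ∖ B| = |A| − |A∩B| = 6 − 2 = 4.00.

4.00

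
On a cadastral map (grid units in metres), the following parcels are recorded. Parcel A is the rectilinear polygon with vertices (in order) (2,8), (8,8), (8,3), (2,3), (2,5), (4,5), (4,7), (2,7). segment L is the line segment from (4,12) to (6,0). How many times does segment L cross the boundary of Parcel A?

2

The segment meets the boundary at (5.5,3), (4.667,8).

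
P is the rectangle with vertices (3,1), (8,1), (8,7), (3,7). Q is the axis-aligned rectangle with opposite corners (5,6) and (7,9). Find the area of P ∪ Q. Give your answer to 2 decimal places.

By inclusion–exclusion:
Individual areas: |P| = 30, |Q| = 6.
|P∩Q|: x∈[5,7], y∈[6,7] → 2·1 = 2.
|P ∪ Q| = 36 − 2 = 34.00.

34.00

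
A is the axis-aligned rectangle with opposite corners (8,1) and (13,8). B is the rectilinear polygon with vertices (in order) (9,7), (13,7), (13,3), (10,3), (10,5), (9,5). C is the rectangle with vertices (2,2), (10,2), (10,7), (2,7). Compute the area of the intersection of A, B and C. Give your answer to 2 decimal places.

2.00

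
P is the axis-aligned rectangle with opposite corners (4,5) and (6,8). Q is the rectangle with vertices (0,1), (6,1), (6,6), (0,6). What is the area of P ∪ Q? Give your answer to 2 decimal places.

By inclusion–exclusion:
Individual areas: |P| = 6, |Q| = 30.
|P∩Q|: x∈[4,6], y∈[5,6] → 2·1 = 2.
|P ∪ Q| = 36 − 2 = 34.00.

34.00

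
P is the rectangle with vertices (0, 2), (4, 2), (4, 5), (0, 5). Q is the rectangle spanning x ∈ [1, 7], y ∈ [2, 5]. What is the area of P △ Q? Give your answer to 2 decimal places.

|P∩Q|: x∈[1,4], y∈[2,5] → 3·3 = 9.
|P △ Q| = |P| + |Q| − 2·|P∩Q| = 12 + 18 − 18 = 12.00.

12.00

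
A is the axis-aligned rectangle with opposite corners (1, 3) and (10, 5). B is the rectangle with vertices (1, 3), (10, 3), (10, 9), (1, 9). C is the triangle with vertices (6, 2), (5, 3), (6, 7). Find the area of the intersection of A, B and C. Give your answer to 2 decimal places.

The intersection is the polygon with vertices (5,3), (5.5,5), (6,5), (6,3).
By the shoelace formula its area is 1.50.

1.50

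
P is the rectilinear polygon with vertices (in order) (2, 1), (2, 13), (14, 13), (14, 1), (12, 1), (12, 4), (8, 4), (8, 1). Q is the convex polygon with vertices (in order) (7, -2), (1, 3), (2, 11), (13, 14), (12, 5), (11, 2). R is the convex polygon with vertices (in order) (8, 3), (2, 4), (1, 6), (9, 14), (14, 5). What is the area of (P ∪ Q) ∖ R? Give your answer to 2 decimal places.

80.73

|P ∪ Q| = 157.2611.
|(P ∪ Q) ∩ R| = 76.5352.
|(P ∪ Q) ∖ R| = 157.2611 − 76.5352 = 80.73.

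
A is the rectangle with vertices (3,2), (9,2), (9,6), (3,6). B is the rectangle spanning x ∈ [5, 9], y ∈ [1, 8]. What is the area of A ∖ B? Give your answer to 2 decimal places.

8.00

|A∩B|: x∈[5,9], y∈[2,6] → 4·4 = 16.
|A| = 24.
|A ∖ B| = |A| − |A∩B| = 24 − 16 = 8.00.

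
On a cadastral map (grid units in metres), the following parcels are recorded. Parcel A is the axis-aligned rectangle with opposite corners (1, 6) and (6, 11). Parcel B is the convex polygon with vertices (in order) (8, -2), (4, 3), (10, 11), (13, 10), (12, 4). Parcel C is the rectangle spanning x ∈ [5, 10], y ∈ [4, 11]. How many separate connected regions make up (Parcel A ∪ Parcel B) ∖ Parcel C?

2

(Parcel A ∪ Parcel B) ∖ Parcel C splits into 2 disjoint pieces (area 20, area 42.1667).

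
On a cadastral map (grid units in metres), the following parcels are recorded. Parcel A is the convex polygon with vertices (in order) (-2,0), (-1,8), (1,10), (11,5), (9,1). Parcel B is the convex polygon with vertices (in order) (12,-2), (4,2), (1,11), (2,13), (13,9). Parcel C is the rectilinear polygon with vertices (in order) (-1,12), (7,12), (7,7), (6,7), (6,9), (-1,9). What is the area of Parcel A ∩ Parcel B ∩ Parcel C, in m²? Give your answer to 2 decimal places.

0.78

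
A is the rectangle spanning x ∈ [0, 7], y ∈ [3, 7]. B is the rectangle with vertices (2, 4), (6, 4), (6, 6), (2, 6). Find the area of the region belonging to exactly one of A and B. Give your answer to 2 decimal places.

20.00

|A∩B|: x∈[2,6], y∈[4,6] → 4·2 = 8.
|A △ B| = |A| + |B| − 2·|A∩B| = 28 + 8 − 16 = 20.00.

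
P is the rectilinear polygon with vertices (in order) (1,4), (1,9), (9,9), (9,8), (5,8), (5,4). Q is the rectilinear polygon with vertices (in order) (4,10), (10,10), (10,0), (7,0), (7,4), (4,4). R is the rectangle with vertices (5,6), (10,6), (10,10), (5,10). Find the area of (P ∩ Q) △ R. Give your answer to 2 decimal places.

21.00

|P ∩ Q| = 9.
|(P ∩ Q) ∩ R| = 4.
|(P ∩ Q) △ R| = 9 + 20 − 8 = 21.00.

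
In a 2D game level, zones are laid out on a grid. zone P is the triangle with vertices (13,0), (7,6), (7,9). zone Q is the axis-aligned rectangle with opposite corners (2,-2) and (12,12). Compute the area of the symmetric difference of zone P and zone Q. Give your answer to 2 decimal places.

|zone P| = 9, |zone Q| = 140, |zone P∩zone Q| = 8.75.
|zone P △ zone Q| = |zone P| + |zone Q| − 2·|zone P∩zone Q| = 9 + 140 − 17.5 = 131.50.

131.50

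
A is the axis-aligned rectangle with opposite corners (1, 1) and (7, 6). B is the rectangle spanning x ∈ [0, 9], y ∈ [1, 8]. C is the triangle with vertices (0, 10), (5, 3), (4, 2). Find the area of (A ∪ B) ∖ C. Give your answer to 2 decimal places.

|A ∪ B| = 63.
|(A ∪ B) ∩ C| = 5.5714.
|(A ∪ B) ∖ C| = 63 − 5.5714 = 57.43.

57.43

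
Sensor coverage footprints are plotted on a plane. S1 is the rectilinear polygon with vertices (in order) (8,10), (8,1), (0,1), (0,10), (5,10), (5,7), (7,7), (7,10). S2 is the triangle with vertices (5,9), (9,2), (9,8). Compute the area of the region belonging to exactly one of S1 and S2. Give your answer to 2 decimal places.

69.21

|S1| = 66, |S2| = 12, |S1∩S2| = 4.3929.
|S1 △ S2| = |S1| + |S2| − 2·|S1∩S2| = 66 + 12 − 8.7857 = 69.21.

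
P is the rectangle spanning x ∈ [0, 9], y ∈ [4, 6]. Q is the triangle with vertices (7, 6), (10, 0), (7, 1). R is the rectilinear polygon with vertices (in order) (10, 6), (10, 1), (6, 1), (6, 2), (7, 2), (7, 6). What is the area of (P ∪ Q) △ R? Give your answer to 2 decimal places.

|P ∪ Q| = 24.5.
|(P ∪ Q) ∩ R| = 9.25.
|(P ∪ Q) △ R| = 24.5 + 16 − 18.5 = 22.00.

22.00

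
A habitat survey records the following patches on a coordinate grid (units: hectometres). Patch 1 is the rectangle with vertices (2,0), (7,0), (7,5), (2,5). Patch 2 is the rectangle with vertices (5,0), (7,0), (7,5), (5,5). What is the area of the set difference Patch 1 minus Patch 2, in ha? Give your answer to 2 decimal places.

|Patch 1∩Patch 2|: x∈[5,7], y∈[0,5] → 2·5 = 10.
|Patch 1| = 25.
|Patch 1 ∖ Patch 2| = |Patch 1| − |Patch 1∩Patch 2| = 25 − 10 = 15.00.

15.00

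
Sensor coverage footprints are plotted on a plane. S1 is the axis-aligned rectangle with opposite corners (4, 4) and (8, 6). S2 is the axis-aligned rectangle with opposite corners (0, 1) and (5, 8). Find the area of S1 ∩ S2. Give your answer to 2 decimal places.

|S1∩S2|: x∈[4,5], y∈[4,6] → 1·2 = 2.

2.00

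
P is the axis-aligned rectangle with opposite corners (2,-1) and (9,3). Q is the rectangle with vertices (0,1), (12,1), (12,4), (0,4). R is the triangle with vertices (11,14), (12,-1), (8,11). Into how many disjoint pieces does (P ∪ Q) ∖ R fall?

2

(P ∪ Q) ∖ R splits into 2 disjoint pieces (area 46.5, area 0.7).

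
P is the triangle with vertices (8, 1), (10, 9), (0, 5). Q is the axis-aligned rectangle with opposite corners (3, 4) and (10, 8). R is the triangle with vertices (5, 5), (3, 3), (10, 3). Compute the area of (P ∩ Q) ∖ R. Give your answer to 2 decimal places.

|P ∩ Q| = 20.95.
|(P ∩ Q) ∩ R| = 1.75.
|(P ∩ Q) ∖ R| = 20.95 − 1.75 = 19.20.

19.20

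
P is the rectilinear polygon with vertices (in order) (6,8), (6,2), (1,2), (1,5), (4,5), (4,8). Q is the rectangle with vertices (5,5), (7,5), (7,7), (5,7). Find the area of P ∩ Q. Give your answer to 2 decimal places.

The intersection is the polygon with vertices (6,5), (5,5), (5,7), (6,7).
By the shoelace formula its area is 2.00.

2.00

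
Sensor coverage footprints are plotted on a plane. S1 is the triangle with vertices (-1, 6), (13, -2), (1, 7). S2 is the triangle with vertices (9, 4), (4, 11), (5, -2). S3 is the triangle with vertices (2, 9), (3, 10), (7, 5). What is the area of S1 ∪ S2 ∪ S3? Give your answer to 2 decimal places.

By inclusion–exclusion:
Individual areas: |S1| = 15, |S2| = 29, |S3| = 4.5.
|S1∩S2| = 3.5843.
|S1∩S3| = 0.
|S2∩S3| = 1.7093.
|S1∩S2∩S3| = 0.
|S1 ∪ S2 ∪ S3| = 48.5 − 5.2936 + 0 = 43.21.

43.21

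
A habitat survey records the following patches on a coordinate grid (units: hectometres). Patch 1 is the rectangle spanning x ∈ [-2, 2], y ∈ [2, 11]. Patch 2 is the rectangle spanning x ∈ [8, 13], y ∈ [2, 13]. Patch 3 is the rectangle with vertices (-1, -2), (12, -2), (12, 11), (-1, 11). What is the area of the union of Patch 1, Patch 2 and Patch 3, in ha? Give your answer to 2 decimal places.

197.00

By inclusion–exclusion:
Individual areas: |Patch 1| = 36, |Patch 2| = 55, |Patch 3| = 169.
|Patch 1∩Patch 2| = 0 (no overlap).
|Patch 1∩Patch 3|: x∈[-1,2], y∈[2,11] → 3·9 = 27.
|Patch 2∩Patch 3|: x∈[8,12], y∈[2,11] → 4·9 = 36.
|Patch 1∩Patch 2∩Patch 3| = 0.
|Patch 1 ∪ Patch 2 ∪ Patch 3| = 260 − 63 + 0 = 197.00.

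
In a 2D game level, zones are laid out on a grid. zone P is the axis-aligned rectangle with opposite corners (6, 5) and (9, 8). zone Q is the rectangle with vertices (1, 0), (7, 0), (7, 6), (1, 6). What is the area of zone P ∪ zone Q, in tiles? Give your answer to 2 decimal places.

44.00

By inclusion–exclusion:
Individual areas: |zone P| = 9, |zone Q| = 36.
|zone P∩zone Q|: x∈[6,7], y∈[5,6] → 1·1 = 1.
|zone P ∪ zone Q| = 45 − 1 = 44.00.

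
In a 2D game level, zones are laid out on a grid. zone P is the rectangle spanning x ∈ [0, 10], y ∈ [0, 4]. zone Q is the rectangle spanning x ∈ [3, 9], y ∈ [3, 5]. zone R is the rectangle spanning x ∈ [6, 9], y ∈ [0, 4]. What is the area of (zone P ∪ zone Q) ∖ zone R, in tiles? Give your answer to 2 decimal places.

|zone P ∪ zone Q| = 46.
|(zone P ∪ zone Q) ∩ zone R| = 12.
|(zone P ∪ zone Q) ∖ zone R| = 46 − 12 = 34.00.

34.00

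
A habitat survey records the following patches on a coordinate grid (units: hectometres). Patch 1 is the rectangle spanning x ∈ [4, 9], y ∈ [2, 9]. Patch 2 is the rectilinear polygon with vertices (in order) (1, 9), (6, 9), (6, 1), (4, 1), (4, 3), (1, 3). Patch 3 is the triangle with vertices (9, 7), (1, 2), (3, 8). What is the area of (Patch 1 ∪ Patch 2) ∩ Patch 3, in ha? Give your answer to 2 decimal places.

18.37

The region (Patch 1 ∪ Patch 2) ∩ Patch 3 is the polygon with vertices (1.333,3), (3,8), (9,7), (2.6,3).
By the shoelace formula its area is 18.37.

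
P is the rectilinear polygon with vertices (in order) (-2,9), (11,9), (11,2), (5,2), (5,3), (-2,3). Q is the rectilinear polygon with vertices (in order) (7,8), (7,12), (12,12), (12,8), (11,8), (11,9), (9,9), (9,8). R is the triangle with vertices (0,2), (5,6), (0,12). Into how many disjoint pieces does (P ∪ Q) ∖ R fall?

2

(P ∪ Q) ∖ R splits into 2 disjoint pieces (area 67.375, area 12).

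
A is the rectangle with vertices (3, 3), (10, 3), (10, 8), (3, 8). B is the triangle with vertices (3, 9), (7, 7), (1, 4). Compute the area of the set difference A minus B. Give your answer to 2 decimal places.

28.00

|A| = 35, |A∩B| = 7.
|A ∖ B| = |A| − |A∩B| = 35 − 7 = 28.00.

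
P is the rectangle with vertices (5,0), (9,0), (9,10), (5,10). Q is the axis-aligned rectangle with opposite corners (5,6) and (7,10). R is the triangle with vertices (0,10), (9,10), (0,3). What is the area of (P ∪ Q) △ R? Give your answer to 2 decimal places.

|P ∪ Q| = 40.
|(P ∪ Q) ∩ R| = 6.2222.
|(P ∪ Q) △ R| = 40 + 31.5 − 12.4444 = 59.06.

59.06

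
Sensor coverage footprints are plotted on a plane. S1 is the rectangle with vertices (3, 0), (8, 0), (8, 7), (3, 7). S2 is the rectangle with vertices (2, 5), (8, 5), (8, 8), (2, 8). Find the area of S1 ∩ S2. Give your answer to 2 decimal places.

10.00

|S1∩S2|: x∈[3,8], y∈[5,7] → 5·2 = 10.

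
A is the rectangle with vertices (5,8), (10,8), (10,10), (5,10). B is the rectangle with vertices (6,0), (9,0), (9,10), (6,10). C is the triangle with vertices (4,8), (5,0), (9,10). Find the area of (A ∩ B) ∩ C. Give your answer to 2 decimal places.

3.40

The region (A ∩ B) ∩ C is the polygon with vertices (6,8), (6,8.8), (9,10), (8.2,8).
By the shoelace formula its area is 3.40.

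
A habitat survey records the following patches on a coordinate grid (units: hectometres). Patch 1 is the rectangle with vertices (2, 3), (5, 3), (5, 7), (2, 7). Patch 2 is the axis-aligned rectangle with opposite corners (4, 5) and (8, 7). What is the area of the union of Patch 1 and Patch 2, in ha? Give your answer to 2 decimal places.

By inclusion–exclusion:
Individual areas: |Patch 1| = 12, |Patch 2| = 8.
|Patch 1∩Patch 2|: x∈[4,5], y∈[5,7] → 1·2 = 2.
|Patch 1 ∪ Patch 2| = 20 − 2 = 18.00.

18.00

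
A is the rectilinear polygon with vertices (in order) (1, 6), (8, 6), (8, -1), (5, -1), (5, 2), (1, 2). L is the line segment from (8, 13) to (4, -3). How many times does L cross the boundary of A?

The segment meets the boundary at (5,1), (6.25,6).

2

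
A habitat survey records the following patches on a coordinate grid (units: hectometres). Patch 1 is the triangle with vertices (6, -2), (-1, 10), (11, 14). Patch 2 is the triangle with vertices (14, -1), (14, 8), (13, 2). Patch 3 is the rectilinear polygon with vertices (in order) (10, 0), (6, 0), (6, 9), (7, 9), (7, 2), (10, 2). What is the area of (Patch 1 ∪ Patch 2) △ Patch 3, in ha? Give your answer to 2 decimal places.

87.75

|Patch 1 ∪ Patch 2| = 90.5.
|(Patch 1 ∪ Patch 2) ∩ Patch 3| = 8.875.
|(Patch 1 ∪ Patch 2) △ Patch 3| = 90.5 + 15 − 17.75 = 87.75.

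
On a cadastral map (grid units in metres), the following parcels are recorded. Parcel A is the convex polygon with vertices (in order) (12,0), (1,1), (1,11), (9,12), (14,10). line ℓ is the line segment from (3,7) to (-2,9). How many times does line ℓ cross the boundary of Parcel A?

The segment meets the boundary at (1,7.8).

1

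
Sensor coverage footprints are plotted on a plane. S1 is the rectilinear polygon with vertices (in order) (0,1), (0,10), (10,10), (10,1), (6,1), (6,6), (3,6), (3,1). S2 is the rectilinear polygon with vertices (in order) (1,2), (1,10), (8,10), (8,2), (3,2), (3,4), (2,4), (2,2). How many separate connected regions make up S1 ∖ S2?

S1 ∖ S2 splits into 2 disjoint pieces (area 13, area 20).

2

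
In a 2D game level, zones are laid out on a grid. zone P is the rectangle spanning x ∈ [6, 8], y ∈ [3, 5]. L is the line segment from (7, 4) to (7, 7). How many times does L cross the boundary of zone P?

The segment meets the boundary at (7,5).

1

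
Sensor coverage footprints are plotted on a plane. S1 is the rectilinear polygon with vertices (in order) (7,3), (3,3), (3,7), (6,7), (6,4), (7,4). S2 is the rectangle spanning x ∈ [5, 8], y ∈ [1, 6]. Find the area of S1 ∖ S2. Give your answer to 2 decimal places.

9.00

|S1| = 13, |S1∩S2| = 4.
|S1 ∖ S2| = |S1| − |S1∩S2| = 13 − 4 = 9.00.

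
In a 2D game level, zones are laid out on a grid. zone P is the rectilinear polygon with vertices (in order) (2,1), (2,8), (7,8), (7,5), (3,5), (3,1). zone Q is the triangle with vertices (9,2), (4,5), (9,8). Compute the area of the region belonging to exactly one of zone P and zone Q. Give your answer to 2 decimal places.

28.60

|zone P| = 19, |zone Q| = 15, |zone P∩zone Q| = 2.7.
|zone P △ zone Q| = |zone P| + |zone Q| − 2·|zone P∩zone Q| = 19 + 15 − 5.4 = 28.60.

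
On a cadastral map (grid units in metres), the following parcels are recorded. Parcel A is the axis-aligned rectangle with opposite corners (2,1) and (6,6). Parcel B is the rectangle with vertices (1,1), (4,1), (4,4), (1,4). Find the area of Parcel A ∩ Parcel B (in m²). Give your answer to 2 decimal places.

|Parcel A∩Parcel B|: x∈[2,4], y∈[1,4] → 2·3 = 6.

6.00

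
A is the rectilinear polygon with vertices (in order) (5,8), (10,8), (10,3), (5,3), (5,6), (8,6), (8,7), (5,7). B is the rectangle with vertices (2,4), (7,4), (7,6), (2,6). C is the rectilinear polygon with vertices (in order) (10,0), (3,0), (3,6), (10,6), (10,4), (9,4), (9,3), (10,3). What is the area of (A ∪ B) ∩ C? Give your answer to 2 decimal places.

18.00

|A ∪ B| = 28.
|(A ∪ B) ∩ C| = 18.00.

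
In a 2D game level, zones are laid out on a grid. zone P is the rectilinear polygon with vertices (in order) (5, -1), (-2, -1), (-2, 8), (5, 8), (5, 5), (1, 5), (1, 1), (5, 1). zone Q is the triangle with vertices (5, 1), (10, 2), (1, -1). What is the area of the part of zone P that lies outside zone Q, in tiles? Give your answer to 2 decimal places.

45.67

|zone P| = 47, |zone P∩zone Q| = 1.3333.
|zone P ∖ zone Q| = |zone P| − |zone P∩zone Q| = 47 − 1.3333 = 45.67.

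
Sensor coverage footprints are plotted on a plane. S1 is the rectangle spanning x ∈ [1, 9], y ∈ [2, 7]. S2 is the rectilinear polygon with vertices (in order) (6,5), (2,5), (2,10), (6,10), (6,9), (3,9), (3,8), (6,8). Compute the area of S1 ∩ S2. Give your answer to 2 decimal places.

8.00

The intersection is the polygon with vertices (6,7), (6,5), (2,5), (2,7).
By the shoelace formula its area is 8.00.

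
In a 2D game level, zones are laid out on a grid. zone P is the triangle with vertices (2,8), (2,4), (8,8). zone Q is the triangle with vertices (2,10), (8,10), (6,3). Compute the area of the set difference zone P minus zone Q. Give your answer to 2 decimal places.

|zone P| = 12, |zone P∩zone Q| = 5.5601.
|zone P ∖ zone Q| = |zone P| − |zone P∩zone Q| = 12 − 5.5601 = 6.44.

6.44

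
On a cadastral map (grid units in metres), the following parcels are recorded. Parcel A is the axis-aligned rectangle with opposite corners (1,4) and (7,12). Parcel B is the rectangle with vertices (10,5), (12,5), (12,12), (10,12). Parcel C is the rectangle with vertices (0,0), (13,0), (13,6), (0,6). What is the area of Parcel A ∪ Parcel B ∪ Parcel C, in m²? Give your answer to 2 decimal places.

By inclusion–exclusion:
Individual areas: |Parcel A| = 48, |Parcel B| = 14, |Parcel C| = 78.
|Parcel A∩Parcel B| = 0 (no overlap).
|Parcel A∩Parcel C|: x∈[1,7], y∈[4,6] → 6·2 = 12.
|Parcel B∩Parcel C|: x∈[10,12], y∈[5,6] → 2·1 = 2.
|Parcel A∩Parcel B∩Parcel C| = 0.
|Parcel A ∪ Parcel B ∪ Parcel C| = 140 − 14 + 0 = 126.00.

126.00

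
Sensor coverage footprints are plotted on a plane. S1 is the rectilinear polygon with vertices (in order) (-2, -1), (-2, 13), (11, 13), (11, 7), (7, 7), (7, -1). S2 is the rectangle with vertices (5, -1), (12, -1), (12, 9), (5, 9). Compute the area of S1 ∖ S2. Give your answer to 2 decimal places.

122.00

|S1| = 150, |S1∩S2| = 28.
|S1 ∖ S2| = |S1| − |S1∩S2| = 150 − 28 = 122.00.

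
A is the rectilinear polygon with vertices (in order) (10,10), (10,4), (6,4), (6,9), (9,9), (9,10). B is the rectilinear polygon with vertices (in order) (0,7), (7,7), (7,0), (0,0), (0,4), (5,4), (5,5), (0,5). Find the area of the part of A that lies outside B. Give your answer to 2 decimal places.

18.00

|A| = 21, |A∩B| = 3.
|A ∖ B| = |A| − |A∩B| = 21 − 3 = 18.00.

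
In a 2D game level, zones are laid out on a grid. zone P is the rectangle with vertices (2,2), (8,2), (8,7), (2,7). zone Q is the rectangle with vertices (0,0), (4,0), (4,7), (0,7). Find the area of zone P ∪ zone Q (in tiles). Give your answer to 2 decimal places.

By inclusion–exclusion:
Individual areas: |zone P| = 30, |zone Q| = 28.
|zone P∩zone Q|: x∈[2,4], y∈[2,7] → 2·5 = 10.
|zone P ∪ zone Q| = 58 − 10 = 48.00.

48.00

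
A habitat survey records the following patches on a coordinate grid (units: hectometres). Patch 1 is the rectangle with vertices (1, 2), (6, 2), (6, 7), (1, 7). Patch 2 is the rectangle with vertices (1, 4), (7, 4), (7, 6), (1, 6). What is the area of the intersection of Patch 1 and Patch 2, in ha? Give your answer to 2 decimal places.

10.00

|Patch 1∩Patch 2|: x∈[1,6], y∈[4,6] → 5·2 = 10.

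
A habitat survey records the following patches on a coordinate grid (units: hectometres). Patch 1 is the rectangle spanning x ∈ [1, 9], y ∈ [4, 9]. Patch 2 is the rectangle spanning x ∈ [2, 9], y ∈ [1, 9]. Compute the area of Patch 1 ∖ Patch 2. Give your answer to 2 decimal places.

5.00

|Patch 1∩Patch 2|: x∈[2,9], y∈[4,9] → 7·5 = 35.
|Patch 1| = 40.
|Patch 1 ∖ Patch 2| = |Patch 1| − |Patch 1∩Patch 2| = 40 − 35 = 5.00.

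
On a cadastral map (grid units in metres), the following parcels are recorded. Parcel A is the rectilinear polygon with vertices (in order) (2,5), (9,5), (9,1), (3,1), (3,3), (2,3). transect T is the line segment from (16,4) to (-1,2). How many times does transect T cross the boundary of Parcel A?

The segment meets the boundary at (3,2.471), (9,3.176).

2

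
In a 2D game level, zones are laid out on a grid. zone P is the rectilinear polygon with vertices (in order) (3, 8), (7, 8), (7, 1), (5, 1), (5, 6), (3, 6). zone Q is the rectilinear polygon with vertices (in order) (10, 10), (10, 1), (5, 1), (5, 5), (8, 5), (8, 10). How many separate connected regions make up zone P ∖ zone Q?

1

zone P ∖ zone Q is a single connected region.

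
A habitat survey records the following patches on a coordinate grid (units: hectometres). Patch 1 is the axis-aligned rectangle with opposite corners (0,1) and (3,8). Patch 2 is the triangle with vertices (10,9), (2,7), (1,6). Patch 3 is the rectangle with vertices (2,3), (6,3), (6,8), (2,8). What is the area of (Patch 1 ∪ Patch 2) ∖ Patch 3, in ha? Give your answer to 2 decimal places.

|Patch 1 ∪ Patch 2| = 23.0417.
|(Patch 1 ∪ Patch 2) ∩ Patch 3| = 6.375.
|(Patch 1 ∪ Patch 2) ∖ Patch 3| = 23.0417 − 6.375 = 16.67.

16.67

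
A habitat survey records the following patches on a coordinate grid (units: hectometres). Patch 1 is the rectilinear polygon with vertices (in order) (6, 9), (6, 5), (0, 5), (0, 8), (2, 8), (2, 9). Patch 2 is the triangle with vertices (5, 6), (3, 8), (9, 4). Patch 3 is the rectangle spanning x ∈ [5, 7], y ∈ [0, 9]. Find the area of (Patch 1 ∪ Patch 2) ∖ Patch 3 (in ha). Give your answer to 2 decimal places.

18.33

|Patch 1 ∪ Patch 2| = 22.75.
|(Patch 1 ∪ Patch 2) ∩ Patch 3| = 4.4167.
|(Patch 1 ∪ Patch 2) ∖ Patch 3| = 22.75 − 4.4167 = 18.33.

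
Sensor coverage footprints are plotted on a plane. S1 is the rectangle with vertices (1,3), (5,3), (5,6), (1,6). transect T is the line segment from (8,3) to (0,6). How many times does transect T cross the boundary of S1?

The segment meets the boundary at (1,5.625), (5,4.125).

2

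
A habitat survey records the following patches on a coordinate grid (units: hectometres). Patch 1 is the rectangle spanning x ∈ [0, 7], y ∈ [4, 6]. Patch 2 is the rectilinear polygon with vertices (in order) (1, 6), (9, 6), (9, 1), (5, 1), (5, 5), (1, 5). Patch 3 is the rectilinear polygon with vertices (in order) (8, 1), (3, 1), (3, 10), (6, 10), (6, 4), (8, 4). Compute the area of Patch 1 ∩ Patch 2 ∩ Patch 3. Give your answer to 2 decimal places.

4.00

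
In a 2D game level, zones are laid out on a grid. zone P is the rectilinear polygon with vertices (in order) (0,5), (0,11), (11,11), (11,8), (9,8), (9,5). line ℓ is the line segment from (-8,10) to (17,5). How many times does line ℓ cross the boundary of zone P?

2

The segment meets the boundary at (9,6.6), (0,8.4).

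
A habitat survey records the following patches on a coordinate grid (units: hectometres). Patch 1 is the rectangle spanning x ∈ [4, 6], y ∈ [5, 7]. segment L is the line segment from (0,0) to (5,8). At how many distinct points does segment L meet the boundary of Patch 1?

2

The segment meets the boundary at (4.375,7), (4,6.4).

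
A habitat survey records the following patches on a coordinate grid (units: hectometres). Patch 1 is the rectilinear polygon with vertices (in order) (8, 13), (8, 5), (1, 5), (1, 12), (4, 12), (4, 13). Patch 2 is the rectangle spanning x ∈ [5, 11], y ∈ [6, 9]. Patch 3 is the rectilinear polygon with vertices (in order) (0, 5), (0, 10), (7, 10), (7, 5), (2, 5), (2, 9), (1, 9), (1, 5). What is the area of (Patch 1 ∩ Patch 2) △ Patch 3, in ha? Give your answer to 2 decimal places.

|Patch 1 ∩ Patch 2| = 9.
|(Patch 1 ∩ Patch 2) ∩ Patch 3| = 6.
|(Patch 1 ∩ Patch 2) △ Patch 3| = 9 + 31 − 12 = 28.00.

28.00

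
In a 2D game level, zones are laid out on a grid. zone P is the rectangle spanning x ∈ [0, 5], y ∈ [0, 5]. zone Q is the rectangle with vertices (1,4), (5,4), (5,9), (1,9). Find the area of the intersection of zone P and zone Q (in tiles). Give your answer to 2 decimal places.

|zone P∩zone Q|: x∈[1,5], y∈[4,5] → 4·1 = 4.

4.00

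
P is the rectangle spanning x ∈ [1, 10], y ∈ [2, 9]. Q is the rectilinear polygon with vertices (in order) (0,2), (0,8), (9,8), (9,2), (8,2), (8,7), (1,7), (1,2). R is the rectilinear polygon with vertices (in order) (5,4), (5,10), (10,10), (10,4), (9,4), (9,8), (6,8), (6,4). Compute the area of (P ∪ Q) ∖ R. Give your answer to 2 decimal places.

|P ∪ Q| = 69.
|(P ∪ Q) ∩ R| = 13.
|(P ∪ Q) ∖ R| = 69 − 13 = 56.00.

56.00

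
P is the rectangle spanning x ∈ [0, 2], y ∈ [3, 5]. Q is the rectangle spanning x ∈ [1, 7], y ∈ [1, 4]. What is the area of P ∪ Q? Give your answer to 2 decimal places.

By inclusion–exclusion:
Individual areas: |P| = 4, |Q| = 18.
|P∩Q|: x∈[1,2], y∈[3,4] → 1·1 = 1.
|P ∪ Q| = 22 − 1 = 21.00.

21.00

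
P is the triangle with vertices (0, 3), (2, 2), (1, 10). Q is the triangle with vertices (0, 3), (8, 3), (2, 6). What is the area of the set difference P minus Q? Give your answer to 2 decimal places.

|P| = 7.5, |P∩Q| = 2.2204.
|P ∖ Q| = |P| − |P∩Q| = 7.5 − 2.2204 = 5.28.

5.28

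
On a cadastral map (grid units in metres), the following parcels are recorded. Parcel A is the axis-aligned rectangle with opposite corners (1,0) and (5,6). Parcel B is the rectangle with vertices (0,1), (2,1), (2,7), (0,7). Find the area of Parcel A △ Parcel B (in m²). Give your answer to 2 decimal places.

26.00

|Parcel A∩Parcel B|: x∈[1,2], y∈[1,6] → 1·5 = 5.
|Parcel A △ Parcel B| = |Parcel A| + |Parcel B| − 2·|Parcel A∩Parcel B| = 24 + 12 − 10 = 26.00.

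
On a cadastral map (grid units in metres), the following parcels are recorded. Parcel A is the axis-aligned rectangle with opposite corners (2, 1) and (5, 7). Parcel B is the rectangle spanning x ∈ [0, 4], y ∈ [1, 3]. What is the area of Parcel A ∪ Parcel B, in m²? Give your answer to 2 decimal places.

By inclusion–exclusion:
Individual areas: |Parcel A| = 18, |Parcel B| = 8.
|Parcel A∩Parcel B|: x∈[2,4], y∈[1,3] → 2·2 = 4.
|Parcel A ∪ Parcel B| = 26 − 4 = 22.00.

22.00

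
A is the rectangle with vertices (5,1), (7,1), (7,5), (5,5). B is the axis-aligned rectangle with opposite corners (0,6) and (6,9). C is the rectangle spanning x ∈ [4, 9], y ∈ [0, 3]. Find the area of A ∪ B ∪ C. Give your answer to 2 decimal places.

By inclusion–exclusion:
Individual areas: |A| = 8, |B| = 18, |C| = 15.
|A∩B| = 0 (no overlap).
|A∩C|: x∈[5,7], y∈[1,3] → 2·2 = 4.
|B∩C| = 0 (no overlap).
|A∩B∩C| = 0.
|A ∪ B ∪ C| = 41 − 4 + 0 = 37.00.

37.00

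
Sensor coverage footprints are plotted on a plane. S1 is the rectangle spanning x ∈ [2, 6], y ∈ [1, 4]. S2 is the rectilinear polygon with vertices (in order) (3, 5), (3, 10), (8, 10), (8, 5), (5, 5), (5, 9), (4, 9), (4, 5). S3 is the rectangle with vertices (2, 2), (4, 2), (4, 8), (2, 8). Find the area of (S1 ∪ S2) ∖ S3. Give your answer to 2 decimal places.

|S1 ∪ S2| = 33.
|(S1 ∪ S2) ∩ S3| = 7.
|(S1 ∪ S2) ∖ S3| = 33 − 7 = 26.00.

26.00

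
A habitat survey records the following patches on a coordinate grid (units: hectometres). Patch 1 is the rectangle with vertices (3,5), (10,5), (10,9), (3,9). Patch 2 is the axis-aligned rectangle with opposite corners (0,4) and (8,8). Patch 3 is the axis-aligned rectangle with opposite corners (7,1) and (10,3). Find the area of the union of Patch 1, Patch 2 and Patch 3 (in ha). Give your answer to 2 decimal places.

51.00

By inclusion–exclusion:
Individual areas: |Patch 1| = 28, |Patch 2| = 32, |Patch 3| = 6.
|Patch 1∩Patch 2|: x∈[3,8], y∈[5,8] → 5·3 = 15.
|Patch 1∩Patch 3| = 0 (no overlap).
|Patch 2∩Patch 3| = 0 (no overlap).
|Patch 1∩Patch 2∩Patch 3| = 0.
|Patch 1 ∪ Patch 2 ∪ Patch 3| = 66 − 15 + 0 = 51.00.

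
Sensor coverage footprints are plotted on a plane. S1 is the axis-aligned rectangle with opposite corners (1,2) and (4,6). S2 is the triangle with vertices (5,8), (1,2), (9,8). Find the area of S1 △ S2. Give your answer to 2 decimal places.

17.42

|S1| = 12, |S2| = 12, |S1∩S2| = 3.2917.
|S1 △ S2| = |S1| + |S2| − 2·|S1∩S2| = 12 + 12 − 6.5833 = 17.42.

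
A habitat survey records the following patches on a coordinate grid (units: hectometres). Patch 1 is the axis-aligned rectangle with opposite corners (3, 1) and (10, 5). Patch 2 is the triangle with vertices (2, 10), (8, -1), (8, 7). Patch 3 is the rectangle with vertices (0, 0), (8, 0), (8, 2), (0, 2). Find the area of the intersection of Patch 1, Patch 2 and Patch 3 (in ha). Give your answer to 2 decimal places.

The intersection is the polygon with vertices (8,1), (6.909,1), (6.364,2), (8,2).
By the shoelace formula its area is 1.36.

1.36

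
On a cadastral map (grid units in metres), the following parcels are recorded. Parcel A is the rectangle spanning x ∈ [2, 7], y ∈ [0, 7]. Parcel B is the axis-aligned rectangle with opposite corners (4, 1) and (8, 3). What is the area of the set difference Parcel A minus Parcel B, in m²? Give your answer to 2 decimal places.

29.00

|Parcel A∩Parcel B|: x∈[4,7], y∈[1,3] → 3·2 = 6.
|Parcel A| = 35.
|Parcel A ∖ Parcel B| = |Parcel A| − |Parcel A∩Parcel B| = 35 − 6 = 29.00.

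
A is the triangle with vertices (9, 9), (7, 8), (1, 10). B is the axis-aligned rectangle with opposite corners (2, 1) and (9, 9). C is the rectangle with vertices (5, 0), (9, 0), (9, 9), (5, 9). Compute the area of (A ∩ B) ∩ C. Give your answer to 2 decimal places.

2.33

The region (A ∩ B) ∩ C is the polygon with vertices (5,8.667), (5,9), (9,9), (7,8).
By the shoelace formula its area is 2.33.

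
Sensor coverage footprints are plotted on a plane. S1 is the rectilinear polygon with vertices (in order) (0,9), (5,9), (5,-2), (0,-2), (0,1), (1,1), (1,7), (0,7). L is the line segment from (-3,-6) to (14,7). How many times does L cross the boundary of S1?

The segment meets the boundary at (2.231,-2), (5,0.118).

2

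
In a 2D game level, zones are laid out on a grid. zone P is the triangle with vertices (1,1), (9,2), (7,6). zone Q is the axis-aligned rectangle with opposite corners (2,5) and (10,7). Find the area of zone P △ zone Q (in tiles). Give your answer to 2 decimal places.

31.30

|zone P| = 17, |zone Q| = 16, |zone P∩zone Q| = 0.85.
|zone P △ zone Q| = |zone P| + |zone Q| − 2·|zone P∩zone Q| = 17 + 16 − 1.7 = 31.30.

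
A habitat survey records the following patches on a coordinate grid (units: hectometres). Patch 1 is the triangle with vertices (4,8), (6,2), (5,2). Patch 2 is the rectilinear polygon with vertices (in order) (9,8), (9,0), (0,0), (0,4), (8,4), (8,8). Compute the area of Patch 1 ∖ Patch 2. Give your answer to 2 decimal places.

1.33

|Patch 1| = 3, |Patch 1∩Patch 2| = 1.6667.
|Patch 1 ∖ Patch 2| = |Patch 1| − |Patch 1∩Patch 2| = 3 − 1.6667 = 1.33.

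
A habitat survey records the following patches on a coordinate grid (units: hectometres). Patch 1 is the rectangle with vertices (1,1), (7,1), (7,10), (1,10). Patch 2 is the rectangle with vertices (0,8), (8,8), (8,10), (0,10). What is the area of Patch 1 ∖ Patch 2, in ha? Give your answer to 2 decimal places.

|Patch 1∩Patch 2|: x∈[1,7], y∈[8,10] → 6·2 = 12.
|Patch 1| = 54.
|Patch 1 ∖ Patch 2| = |Patch 1| − |Patch 1∩Patch 2| = 54 − 12 = 42.00.

42.00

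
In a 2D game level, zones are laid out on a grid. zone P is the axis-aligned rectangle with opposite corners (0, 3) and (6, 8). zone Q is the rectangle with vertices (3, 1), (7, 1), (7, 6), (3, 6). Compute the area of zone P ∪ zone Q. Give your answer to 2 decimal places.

By inclusion–exclusion:
Individual areas: |zone P| = 30, |zone Q| = 20.
|zone P∩zone Q|: x∈[3,6], y∈[3,6] → 3·3 = 9.
|zone P ∪ zone Q| = 50 − 9 = 41.00.

41.00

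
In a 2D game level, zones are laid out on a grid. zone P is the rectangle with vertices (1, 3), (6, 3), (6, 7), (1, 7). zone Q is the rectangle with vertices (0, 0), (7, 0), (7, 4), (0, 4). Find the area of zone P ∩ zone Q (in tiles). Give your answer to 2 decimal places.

|zone P∩zone Q|: x∈[1,6], y∈[3,4] → 5·1 = 5.

5.00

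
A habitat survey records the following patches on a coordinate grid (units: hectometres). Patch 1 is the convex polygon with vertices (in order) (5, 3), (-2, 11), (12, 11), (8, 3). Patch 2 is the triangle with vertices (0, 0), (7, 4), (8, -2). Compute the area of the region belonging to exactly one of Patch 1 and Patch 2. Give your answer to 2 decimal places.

89.08

|Patch 1| = 68, |Patch 2| = 23, |Patch 1∩Patch 2| = 0.9583.
|Patch 1 △ Patch 2| = |Patch 1| + |Patch 2| − 2·|Patch 1∩Patch 2| = 68 + 23 − 1.9167 = 89.08.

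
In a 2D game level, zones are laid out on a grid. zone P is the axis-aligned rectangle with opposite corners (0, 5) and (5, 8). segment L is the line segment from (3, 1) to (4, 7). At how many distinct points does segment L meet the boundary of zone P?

1

The segment meets the boundary at (3.667,5).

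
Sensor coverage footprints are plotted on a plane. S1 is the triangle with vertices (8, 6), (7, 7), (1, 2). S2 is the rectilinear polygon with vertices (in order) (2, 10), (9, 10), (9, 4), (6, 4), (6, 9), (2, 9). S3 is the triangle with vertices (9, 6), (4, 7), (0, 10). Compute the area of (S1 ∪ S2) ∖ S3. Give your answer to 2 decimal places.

24.16

|S1 ∪ S2| = 25.2738.
|(S1 ∪ S2) ∩ S3| = 1.1139.
|(S1 ∪ S2) ∖ S3| = 25.2738 − 1.1139 = 24.16.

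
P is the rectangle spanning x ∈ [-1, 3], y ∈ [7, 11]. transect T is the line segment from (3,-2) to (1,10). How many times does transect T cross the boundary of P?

The segment meets the boundary at (1.5,7).

1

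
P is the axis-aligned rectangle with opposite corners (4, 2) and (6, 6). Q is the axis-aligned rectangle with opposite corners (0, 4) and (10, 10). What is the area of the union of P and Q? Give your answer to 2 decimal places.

By inclusion–exclusion:
Individual areas: |P| = 8, |Q| = 60.
|P∩Q|: x∈[4,6], y∈[4,6] → 2·2 = 4.
|P ∪ Q| = 68 − 4 = 64.00.

64.00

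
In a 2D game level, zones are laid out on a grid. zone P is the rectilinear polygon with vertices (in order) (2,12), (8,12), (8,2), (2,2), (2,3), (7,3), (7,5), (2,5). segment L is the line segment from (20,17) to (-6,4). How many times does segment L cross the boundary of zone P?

The segment meets the boundary at (2,8), (8,11).

2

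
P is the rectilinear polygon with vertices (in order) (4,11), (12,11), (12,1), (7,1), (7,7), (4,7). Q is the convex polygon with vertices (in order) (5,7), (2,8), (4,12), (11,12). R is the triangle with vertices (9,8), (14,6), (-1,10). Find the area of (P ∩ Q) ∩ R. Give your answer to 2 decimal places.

1.04

The region (P ∩ Q) ∩ R is the polygon with vertices (6.273,8.061), (4,8.667), (4,9), (6.742,8.452).
By the shoelace formula its area is 1.04.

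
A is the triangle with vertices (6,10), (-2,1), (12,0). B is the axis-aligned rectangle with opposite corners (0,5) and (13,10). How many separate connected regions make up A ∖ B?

A ∖ B is a single connected region.

1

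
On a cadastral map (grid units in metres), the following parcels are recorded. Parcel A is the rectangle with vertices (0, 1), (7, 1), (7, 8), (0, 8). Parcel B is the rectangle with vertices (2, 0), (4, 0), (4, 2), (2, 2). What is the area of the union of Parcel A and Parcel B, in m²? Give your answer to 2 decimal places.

51.00

By inclusion–exclusion:
Individual areas: |Parcel A| = 49, |Parcel B| = 4.
|Parcel A∩Parcel B|: x∈[2,4], y∈[1,2] → 2·1 = 2.
|Parcel A ∪ Parcel B| = 53 − 2 = 51.00.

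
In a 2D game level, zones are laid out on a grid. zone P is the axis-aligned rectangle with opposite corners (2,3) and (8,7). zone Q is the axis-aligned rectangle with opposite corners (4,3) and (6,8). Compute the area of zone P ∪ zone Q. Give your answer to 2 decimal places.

By inclusion–exclusion:
Individual areas: |zone P| = 24, |zone Q| = 10.
|zone P∩zone Q|: x∈[4,6], y∈[3,7] → 2·4 = 8.
|zone P ∪ zone Q| = 34 − 8 = 26.00.

26.00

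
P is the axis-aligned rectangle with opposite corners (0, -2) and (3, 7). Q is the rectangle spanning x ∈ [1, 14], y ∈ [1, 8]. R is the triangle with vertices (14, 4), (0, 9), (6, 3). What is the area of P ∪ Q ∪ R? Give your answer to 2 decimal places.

106.90

By inclusion–exclusion:
Individual areas: |P| = 27, |Q| = 91, |R| = 27.
|P∩Q|: x∈[1,3], y∈[1,7] → 2·6 = 12.
|P∩R| = 0.5.
|Q∩R| = 26.1.
|P∩Q∩R| = 0.5.
|P ∪ Q ∪ R| = 145 − 38.6 + 0.5 = 106.90.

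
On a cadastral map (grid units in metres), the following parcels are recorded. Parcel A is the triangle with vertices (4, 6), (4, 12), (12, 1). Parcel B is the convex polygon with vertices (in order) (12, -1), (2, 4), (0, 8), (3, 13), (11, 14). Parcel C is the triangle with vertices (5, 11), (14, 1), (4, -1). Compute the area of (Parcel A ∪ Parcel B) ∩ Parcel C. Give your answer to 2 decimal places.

The region (Parcel A ∪ Parcel B) ∩ Parcel C is the polygon with vertices (11.861,1.087), (11.895,0.579), (9.714,0.143), (4.32,2.84), (5,11), (11.696,3.56), (11.853,1.202), (12,1).
By the shoelace formula its area is 45.04.

45.04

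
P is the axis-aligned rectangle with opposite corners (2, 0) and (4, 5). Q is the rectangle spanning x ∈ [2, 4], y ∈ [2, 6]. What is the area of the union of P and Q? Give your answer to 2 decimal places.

By inclusion–exclusion:
Individual areas: |P| = 10, |Q| = 8.
|P∩Q|: x∈[2,4], y∈[2,5] → 2·3 = 6.
|P ∪ Q| = 18 − 6 = 12.00.

12.00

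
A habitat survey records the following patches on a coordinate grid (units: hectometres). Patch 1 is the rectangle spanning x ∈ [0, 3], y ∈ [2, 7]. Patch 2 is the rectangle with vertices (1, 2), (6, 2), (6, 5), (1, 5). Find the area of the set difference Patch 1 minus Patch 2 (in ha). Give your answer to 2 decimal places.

9.00

|Patch 1∩Patch 2|: x∈[1,3], y∈[2,5] → 2·3 = 6.
|Patch 1| = 15.
|Patch 1 ∖ Patch 2| = |Patch 1| − |Patch 1∩Patch 2| = 15 − 6 = 9.00.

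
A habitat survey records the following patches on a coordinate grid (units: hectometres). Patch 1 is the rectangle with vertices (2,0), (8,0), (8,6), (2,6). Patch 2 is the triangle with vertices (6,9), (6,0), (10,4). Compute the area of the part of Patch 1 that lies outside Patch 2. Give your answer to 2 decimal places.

|Patch 1| = 36, |Patch 1∩Patch 2| = 10.
|Patch 1 ∖ Patch 2| = |Patch 1| − |Patch 1∩Patch 2| = 36 − 10 = 26.00.

26.00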